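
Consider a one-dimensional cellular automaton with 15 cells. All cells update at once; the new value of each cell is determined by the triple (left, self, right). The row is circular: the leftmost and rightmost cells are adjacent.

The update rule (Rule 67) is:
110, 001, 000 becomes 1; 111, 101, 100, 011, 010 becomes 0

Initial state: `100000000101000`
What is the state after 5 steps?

001011100001010

001111111000011
010000001011101
000111110000100
111000010111001
001011100001010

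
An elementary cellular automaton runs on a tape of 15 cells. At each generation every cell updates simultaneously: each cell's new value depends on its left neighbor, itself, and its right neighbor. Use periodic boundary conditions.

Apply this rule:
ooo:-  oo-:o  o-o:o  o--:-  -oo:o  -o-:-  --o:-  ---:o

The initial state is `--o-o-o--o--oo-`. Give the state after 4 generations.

ooo-oo----o-oo-

o--o-o------oo-
----o--oooo-ooo
-oo----o--ooo-o
ooo-oo----o-oo-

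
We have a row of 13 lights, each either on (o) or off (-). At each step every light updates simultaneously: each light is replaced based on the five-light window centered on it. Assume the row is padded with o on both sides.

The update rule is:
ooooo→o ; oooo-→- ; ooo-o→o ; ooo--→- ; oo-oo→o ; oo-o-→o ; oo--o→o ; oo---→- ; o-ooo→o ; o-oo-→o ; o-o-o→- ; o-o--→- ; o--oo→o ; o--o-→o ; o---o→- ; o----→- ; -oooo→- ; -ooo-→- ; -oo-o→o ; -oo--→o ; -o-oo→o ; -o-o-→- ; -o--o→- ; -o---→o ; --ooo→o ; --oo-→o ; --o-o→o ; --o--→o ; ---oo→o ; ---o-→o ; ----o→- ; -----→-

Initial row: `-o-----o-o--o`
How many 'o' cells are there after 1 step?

6

o-o---oo---oo
count of o: 6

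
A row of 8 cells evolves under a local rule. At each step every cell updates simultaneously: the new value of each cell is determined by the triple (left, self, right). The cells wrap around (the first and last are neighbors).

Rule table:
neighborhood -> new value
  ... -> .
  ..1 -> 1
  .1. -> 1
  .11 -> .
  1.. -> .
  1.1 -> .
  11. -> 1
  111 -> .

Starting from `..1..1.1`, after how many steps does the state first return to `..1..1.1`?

2

.11.11.1
..1..1.1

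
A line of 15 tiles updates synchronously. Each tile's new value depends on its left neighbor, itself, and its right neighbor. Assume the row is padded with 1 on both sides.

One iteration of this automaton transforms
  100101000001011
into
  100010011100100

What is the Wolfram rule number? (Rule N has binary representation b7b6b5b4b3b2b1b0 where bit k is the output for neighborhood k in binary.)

position 14: 111 → 0  (bit 7 = 0)
position 0: 110 → 1  (bit 6 = 1)
position 4: 101 → 1  (bit 5 = 1)
position 1: 100 → 0  (bit 4 = 0)
position 13: 011 → 0  (bit 3 = 0)
position 3: 010 → 0  (bit 2 = 0)
position 2: 001 → 0  (bit 1 = 0)
position 7: 000 → 1  (bit 0 = 1)
bits b7..b0 = 01100001 = 97

97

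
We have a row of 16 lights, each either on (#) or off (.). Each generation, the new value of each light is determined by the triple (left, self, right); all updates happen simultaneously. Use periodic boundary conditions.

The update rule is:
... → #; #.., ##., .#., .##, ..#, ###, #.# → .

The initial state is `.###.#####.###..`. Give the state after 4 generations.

.#############..

...............#
.#############..
...............#  (repeats generation 1; period 2)
generation 4: .#############..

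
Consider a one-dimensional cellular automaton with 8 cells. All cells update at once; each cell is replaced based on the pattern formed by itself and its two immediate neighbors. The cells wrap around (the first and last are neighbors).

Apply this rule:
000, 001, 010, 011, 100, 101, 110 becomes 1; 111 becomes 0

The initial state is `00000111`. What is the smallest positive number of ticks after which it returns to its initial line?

11111101
00000111

2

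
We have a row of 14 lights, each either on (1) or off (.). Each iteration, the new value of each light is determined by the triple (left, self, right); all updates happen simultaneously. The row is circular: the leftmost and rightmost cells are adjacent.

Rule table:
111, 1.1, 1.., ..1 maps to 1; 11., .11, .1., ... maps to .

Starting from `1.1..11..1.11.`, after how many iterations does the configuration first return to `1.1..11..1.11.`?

.1.11..11.1..1
1.1..11..1.11.

2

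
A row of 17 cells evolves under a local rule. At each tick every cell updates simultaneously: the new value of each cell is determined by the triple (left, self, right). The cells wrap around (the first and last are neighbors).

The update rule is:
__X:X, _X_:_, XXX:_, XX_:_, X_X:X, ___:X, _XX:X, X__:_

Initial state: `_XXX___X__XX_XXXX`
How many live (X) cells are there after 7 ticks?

8

XX___XX__XX_XX___
X__XXX__XX_XX__XX
__XX___XX_XX__XX_
XXX__XXX_XX__XX__
X___XX__XX__XX__X
__XXX__XX__XX__XX
_XX___XX__XX__XX_
count of X: 8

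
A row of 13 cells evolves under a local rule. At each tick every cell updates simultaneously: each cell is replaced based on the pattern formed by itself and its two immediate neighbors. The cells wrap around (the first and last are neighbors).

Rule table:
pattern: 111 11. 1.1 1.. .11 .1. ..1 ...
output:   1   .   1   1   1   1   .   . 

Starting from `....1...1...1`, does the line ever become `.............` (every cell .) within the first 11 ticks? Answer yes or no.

no

1...11..11..1
.1..1.1.1.1.1
111.111111111
11.1111111111
1.11111111111
.111111111111
111111111111.
11111111111.1
1111111111.11
111111111.111
11111111.1111
tick 11 is 11111111.1111, still not uniform .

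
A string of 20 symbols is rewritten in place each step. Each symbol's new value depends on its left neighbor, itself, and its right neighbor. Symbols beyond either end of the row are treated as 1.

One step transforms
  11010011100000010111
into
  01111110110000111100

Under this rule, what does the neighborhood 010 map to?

1

At position 3 the neighborhood is 010; the next row has 1 there.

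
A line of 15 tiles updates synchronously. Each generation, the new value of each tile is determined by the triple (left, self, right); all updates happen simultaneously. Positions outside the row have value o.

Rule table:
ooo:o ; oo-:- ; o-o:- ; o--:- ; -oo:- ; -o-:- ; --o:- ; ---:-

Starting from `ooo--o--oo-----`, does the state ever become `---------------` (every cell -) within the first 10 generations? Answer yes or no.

yes

generation 1: oo-------------
generation 2: o--------------
generation 3: ---------------
all cells are - at generation 3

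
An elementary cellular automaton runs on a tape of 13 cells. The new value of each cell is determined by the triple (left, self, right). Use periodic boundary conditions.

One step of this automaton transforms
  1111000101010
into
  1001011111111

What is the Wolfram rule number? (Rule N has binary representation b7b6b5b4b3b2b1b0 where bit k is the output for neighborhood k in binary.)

111

position 1: 111 → 0  (bit 7 = 0)
position 3: 110 → 1  (bit 6 = 1)
position 8: 101 → 1  (bit 5 = 1)
position 4: 100 → 0  (bit 4 = 0)
position 0: 011 → 1  (bit 3 = 1)
position 7: 010 → 1  (bit 2 = 1)
position 6: 001 → 1  (bit 1 = 1)
position 5: 000 → 1  (bit 0 = 1)
bits b7..b0 = 01101111 = 111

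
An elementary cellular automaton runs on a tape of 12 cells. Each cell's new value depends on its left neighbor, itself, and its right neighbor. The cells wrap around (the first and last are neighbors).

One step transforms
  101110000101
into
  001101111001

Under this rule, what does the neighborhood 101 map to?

At position 1 the neighborhood is 101; the next row has 0 there.

0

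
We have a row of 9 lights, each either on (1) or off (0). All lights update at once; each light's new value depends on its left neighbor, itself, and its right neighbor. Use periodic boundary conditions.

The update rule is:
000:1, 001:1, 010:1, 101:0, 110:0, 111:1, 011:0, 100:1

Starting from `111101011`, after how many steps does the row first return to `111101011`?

step 1: 111001001
step 2: 110111110
step 3: 000011100
step 4: 111101011

4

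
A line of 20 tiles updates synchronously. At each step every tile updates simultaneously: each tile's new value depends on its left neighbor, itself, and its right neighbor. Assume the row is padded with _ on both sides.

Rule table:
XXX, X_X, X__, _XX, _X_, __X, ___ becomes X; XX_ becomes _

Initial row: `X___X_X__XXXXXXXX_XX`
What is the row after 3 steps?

XXXXXXXXXXXXXXXX_XX_
XXXXXXXXXXXXXXX_XX_X
XXXXXXXXXXXXXX_XX_XX

XXXXXXXXXXXXXX_XX_XX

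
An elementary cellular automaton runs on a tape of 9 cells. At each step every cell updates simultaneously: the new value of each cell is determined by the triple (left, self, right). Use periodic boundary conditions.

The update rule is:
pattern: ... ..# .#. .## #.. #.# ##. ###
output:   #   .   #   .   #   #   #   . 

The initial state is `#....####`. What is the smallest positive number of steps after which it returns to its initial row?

####.....
...#####.
##.....##
.#####...
.....####
####....#
...####..
##....###
.####....
....#####
###.....#
..#####..
#.....###
#####....
....####.
###....##
..####...
#....####

18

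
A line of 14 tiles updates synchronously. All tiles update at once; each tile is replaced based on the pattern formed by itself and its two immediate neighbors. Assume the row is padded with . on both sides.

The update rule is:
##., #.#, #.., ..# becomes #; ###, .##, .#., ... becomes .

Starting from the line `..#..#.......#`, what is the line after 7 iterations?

.#.##.#.....#.
#.#.##.#...#.#
.#.#.##.#.#.#.
#.#.#.##.#.#.#
.#.#.#.##.#.#.
#.#.#.#.##.#.#
.#.#.#.#.##.#.

.#.#.#.#.##.#.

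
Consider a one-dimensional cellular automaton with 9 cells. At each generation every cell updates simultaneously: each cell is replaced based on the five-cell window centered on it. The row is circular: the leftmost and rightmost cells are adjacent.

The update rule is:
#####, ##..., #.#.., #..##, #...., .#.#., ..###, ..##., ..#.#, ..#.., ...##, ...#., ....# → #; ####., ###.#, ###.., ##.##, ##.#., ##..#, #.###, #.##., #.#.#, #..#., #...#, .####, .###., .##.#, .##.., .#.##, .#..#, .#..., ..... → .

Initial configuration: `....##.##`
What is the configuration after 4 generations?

.##....#.

#####....
#.#..####
..#.##.#.
.##....#.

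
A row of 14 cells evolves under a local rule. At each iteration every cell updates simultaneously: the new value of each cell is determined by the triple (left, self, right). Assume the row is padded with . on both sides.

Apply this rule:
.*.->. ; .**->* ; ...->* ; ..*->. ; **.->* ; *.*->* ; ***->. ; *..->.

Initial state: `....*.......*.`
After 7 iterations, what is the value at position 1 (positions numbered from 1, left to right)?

*

***...*****...
*.*.*.*...*.**
.*.*.*..*..***
..*.*......*.*
*..*..****..*.
......*..*....
*****......***
position 1 holds *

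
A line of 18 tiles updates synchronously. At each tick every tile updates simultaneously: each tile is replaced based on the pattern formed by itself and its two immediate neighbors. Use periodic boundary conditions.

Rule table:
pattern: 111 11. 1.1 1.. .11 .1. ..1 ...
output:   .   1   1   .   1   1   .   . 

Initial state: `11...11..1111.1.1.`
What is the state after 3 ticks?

tick 1: 11...11..1..111111
tick 2: .1...11..1..1.....
tick 3: .1...11..1..1.....

.1...11..1..1.....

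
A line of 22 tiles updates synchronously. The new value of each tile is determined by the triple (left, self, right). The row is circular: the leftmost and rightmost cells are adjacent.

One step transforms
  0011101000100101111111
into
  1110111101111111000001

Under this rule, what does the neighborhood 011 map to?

At position 2 the neighborhood is 011; the next row has 1 there.

1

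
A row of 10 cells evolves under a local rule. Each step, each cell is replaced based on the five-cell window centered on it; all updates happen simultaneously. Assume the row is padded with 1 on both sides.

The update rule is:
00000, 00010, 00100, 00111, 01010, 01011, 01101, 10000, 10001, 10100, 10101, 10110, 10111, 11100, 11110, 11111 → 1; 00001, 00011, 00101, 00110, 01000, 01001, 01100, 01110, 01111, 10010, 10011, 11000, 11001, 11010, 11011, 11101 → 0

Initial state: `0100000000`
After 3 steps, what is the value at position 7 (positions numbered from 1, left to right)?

0

step 1: 0101111100
step 2: 0111011100
step 3: 0100010100
position 7 holds 0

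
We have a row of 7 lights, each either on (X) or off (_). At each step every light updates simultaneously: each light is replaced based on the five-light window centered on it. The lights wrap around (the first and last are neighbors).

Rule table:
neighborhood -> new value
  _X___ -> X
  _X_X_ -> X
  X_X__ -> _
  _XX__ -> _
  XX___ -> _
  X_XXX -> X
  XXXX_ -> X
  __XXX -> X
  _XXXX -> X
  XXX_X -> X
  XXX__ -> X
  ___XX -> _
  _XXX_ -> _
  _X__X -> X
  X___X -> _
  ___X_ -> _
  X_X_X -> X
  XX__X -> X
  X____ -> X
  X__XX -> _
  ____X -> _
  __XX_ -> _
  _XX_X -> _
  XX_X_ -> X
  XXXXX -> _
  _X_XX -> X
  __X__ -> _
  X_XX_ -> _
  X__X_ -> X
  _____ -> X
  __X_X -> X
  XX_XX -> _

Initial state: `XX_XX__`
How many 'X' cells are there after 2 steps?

_____X_
XXX___X
count of X: 4

4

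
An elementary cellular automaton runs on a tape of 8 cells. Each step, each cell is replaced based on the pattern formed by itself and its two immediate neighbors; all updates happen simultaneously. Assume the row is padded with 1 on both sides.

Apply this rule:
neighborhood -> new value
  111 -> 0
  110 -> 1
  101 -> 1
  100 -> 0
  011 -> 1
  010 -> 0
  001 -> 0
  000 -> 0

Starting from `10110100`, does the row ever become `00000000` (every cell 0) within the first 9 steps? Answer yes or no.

yes

11111000
00001000
00000000
all cells are 0 at step 3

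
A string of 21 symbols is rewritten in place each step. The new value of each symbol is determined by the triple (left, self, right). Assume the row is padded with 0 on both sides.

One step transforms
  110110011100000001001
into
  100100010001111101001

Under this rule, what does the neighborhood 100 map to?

0

At position 5 the neighborhood is 100; the next row has 0 there.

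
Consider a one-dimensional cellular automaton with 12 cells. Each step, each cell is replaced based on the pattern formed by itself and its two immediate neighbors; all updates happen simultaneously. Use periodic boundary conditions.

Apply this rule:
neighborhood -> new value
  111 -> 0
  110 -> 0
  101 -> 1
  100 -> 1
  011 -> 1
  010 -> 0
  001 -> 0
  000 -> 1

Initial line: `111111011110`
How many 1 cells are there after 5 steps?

7

step 1: 100000110001
step 2: 011110101101
step 3: 110001011010
step 4: 101100110101
step 5: 011010101011
count of 1: 7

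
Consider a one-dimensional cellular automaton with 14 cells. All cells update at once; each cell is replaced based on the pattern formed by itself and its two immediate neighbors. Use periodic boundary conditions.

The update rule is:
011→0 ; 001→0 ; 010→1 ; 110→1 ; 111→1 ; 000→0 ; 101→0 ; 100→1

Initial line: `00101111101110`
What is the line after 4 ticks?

00100111100111
10110011110011
10011001111001
11001100111100

11001100111100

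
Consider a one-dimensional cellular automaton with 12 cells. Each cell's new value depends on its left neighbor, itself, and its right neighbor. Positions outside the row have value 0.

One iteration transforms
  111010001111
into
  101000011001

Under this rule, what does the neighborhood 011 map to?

1

At position 0 the neighborhood is 011; the next row has 1 there.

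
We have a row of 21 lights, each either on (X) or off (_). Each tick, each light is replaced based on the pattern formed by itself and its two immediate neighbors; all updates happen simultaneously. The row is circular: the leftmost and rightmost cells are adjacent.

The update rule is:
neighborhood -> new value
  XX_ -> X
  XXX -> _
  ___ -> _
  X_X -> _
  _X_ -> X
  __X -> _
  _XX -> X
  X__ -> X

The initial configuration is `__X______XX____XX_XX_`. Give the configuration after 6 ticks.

__XX_____XXX___XX_XXX
X_XXX____X_XX__XX_X_X
X_X_XX___X_XXX_XX_X_X
X_X_XXX__X_X_X_XX_X_X
X_X_X_XX_X_X_X_XX_X_X
X_X_X_XX_X_X_X_XX_X_X

X_X_X_XX_X_X_X_XX_X_X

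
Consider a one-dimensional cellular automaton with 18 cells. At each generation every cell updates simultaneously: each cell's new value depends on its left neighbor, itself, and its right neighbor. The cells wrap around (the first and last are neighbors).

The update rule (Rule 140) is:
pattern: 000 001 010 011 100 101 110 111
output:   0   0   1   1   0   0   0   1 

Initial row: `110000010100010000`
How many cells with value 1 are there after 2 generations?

4

100000010100010000
100000010100010000
count of 1: 4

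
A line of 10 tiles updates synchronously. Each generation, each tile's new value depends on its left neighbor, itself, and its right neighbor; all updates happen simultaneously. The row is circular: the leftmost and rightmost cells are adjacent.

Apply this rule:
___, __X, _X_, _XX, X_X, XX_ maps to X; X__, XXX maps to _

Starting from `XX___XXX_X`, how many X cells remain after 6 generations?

6

_X_XXX_XXX
XXXX_XXX_X
___XXX_XXX
_XXX_XXX_X
XX_XXX_XXX
_XXX_XXX__
count of X: 6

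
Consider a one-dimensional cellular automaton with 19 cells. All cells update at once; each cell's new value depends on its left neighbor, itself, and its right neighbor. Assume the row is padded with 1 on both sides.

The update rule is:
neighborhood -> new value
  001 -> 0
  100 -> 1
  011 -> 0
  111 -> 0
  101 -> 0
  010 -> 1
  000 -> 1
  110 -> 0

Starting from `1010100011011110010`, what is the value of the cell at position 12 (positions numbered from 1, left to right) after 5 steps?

0

0010111000000001010
1010000111111101010
0011110000000001010
1000001111111101010
0111100000000001010
position 12 holds 0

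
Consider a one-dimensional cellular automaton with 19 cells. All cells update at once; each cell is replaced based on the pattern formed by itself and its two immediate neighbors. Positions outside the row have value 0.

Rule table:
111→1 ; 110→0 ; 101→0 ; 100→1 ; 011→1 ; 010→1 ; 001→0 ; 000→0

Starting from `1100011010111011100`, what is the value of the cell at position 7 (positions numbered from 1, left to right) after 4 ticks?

1010010010110011010
1011011010101010011
1010010010101011010
1011011010101010011
position 7 holds 1

1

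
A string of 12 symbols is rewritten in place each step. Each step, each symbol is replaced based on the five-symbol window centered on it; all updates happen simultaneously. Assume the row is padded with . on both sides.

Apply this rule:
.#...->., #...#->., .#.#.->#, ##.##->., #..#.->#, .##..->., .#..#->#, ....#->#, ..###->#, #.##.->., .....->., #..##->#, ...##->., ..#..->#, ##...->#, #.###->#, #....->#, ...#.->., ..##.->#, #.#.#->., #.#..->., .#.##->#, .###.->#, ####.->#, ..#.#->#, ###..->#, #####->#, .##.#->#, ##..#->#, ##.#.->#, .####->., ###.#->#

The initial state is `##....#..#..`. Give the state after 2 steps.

#####.#.###.

#.###.####.#
#####.#.###.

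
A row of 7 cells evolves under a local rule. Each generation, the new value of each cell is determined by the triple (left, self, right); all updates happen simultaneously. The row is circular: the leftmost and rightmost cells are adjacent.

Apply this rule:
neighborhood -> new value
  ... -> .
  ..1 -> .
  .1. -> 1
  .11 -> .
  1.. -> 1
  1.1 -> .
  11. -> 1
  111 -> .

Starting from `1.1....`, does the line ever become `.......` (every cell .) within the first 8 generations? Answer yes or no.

no

1.11...
1..11..
11..11.
.11..1.
..11.11
1..1..1
11.11..
.1..11.
generation 8 is .1..11., still not uniform .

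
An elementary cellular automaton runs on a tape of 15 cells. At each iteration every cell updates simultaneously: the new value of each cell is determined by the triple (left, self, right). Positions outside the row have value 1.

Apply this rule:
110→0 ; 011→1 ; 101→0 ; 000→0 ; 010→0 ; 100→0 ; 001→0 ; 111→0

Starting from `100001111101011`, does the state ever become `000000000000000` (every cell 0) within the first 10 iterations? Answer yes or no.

yes

000001000000010
000000000000000
all cells are 0 at iteration 2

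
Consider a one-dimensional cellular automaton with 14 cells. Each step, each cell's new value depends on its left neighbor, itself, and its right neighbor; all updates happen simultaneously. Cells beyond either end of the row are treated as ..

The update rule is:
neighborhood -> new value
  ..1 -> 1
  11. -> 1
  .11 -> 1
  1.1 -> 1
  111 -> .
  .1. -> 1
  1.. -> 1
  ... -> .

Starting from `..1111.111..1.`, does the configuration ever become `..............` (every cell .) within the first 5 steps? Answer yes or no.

no

.11..111.11111
111111.111...1
1....111.11.11
11..11.1111111
11111111.....1
step 5 is 11111111.....1, still not uniform .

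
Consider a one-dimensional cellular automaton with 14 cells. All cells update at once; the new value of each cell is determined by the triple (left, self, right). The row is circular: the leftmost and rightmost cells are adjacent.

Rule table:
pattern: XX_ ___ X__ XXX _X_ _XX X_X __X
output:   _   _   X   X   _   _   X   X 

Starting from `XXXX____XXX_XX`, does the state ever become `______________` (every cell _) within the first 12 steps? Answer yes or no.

XXX_X__X_X_X_X
XX_X_XX_X_X_X_
__X_X__X_X_X_X
XX_X_XX_X_X_X_  (repeats step 2; period 2)
step 12: XX_X_XX_X_X_X_
step 12 is XX_X_XX_X_X_X_, still not uniform _

no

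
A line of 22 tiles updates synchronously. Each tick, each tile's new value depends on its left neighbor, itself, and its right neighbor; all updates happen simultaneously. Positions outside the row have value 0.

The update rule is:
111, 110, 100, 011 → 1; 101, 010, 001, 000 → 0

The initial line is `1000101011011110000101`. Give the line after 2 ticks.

0100000011011111000000
0010000011011111100000

0010000011011111100000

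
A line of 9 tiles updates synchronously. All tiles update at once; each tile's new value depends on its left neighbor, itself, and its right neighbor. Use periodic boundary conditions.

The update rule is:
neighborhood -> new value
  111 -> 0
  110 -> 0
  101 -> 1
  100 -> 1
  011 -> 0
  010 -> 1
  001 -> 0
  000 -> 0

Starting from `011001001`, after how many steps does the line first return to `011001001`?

18

step 1: 100101101
step 2: 010110010
step 3: 011001011
step 4: 100101100
step 5: 110110010
step 6: 001001011
step 7: 101101100
step 8: 110010010
step 9: 001011011
step 10: 101100100
step 11: 110010110
step 12: 001011001
step 13: 101100101
step 14: 010010110
step 15: 011011001
step 16: 100100101
step 17: 010110110
step 18: 011001001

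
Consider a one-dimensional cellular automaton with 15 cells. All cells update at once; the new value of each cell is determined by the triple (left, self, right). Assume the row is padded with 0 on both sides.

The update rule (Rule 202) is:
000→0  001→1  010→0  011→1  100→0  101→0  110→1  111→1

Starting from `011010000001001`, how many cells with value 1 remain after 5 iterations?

5

111000000010010
111000000100100
111000001001000
111000010010000
111000100100000
count of 1: 5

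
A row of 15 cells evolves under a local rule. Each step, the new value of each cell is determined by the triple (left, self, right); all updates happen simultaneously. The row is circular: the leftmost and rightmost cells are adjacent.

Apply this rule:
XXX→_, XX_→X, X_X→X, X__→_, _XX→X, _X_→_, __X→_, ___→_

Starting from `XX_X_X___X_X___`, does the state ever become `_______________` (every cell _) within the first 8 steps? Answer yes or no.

XXX_X_____X____
X_XX___________
_XXX___________
_X_X___________
__X____________
_______________
all cells are _ at step 6

yes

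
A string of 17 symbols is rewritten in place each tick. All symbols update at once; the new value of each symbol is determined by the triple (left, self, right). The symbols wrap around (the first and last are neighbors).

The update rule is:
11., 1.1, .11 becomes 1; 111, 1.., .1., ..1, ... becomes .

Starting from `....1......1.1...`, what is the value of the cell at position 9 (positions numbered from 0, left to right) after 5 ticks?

............1....
.................
.................  (fixed point — unchanged through tick 5)
position 9 holds .

.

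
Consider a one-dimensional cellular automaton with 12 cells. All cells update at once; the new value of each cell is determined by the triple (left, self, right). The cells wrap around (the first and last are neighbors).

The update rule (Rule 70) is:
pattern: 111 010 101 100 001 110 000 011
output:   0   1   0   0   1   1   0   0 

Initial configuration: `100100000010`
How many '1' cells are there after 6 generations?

5

101100000110
100100001010
101100011010
100100101010
101101101010
100100101010
count of 1: 5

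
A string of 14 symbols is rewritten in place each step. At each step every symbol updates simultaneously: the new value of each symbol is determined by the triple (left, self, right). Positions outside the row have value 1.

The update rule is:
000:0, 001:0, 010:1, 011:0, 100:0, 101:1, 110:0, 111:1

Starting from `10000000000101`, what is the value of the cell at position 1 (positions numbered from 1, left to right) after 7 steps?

0

step 1: 00000000000110
step 2: 00000000000001
step 3: 00000000000000
step 4: 00000000000000  (fixed point — unchanged through step 7)
position 1 holds 0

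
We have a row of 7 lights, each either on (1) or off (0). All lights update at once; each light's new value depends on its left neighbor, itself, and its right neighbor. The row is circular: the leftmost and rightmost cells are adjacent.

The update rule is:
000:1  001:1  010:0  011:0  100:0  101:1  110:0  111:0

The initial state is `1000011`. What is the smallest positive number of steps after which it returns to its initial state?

7

0011100
1100001
0001110
1110000
0000111
0111000
1000011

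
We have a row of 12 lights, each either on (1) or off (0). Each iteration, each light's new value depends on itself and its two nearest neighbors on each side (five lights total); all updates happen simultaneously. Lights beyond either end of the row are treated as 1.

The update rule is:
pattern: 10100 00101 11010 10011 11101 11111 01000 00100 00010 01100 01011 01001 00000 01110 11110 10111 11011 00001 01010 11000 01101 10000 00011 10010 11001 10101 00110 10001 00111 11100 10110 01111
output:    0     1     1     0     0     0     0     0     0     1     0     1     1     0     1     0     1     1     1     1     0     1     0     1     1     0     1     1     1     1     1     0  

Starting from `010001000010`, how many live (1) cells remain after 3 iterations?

8

100100011010
111001010100
011111101010
count of 1: 8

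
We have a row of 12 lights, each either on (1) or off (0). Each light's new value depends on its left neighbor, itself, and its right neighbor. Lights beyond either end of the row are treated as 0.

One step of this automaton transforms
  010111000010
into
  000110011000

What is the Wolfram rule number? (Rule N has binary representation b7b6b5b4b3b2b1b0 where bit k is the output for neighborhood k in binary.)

137

position 4: 111 → 1  (bit 7 = 1)
position 5: 110 → 0  (bit 6 = 0)
position 2: 101 → 0  (bit 5 = 0)
position 6: 100 → 0  (bit 4 = 0)
position 3: 011 → 1  (bit 3 = 1)
position 1: 010 → 0  (bit 2 = 0)
position 0: 001 → 0  (bit 1 = 0)
position 7: 000 → 1  (bit 0 = 1)
bits b7..b0 = 10001001 = 137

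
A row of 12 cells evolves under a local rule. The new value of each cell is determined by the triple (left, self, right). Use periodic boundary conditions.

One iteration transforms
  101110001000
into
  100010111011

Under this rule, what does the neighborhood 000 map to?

At position 6 the neighborhood is 000; the next row has 1 there.

1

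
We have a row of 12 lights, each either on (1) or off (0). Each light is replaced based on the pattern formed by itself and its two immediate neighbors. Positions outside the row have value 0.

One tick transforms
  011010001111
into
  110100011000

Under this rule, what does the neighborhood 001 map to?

At position 0 the neighborhood is 001; the next row has 1 there.

1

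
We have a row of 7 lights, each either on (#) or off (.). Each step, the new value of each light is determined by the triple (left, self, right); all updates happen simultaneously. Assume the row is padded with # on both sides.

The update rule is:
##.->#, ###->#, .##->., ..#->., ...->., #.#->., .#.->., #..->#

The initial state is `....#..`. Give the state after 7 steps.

step 1: #....#.
step 2: ##.....
step 3: ###....
step 4: ####...
step 5: #####..
step 6: ######.
step 7: ######.

######.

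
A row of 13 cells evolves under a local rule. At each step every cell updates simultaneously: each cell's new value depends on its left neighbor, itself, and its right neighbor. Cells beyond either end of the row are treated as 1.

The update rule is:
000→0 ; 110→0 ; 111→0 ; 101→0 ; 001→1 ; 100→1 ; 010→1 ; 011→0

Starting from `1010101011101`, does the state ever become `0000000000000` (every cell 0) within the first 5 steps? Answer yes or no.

step 1: 0010101000000
step 2: 1110101100001
step 3: 0000100010010
step 4: 1001110111110
step 5: 0110000000000
step 5 is 0110000000000, still not uniform 0

no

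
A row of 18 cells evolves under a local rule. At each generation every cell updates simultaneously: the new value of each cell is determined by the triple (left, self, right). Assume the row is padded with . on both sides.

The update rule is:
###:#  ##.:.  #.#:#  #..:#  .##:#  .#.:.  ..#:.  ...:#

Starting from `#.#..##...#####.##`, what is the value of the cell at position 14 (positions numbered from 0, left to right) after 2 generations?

generation 1: .#.#.#.##.####.##.
generation 2: ..#.#.##.####.##.#
position 14 holds #

#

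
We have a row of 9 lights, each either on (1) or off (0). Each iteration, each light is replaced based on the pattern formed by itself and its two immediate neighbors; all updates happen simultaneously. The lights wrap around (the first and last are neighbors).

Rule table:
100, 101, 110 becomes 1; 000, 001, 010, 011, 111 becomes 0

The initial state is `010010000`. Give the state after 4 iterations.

001001000
000100100
000010010
000001001

000001001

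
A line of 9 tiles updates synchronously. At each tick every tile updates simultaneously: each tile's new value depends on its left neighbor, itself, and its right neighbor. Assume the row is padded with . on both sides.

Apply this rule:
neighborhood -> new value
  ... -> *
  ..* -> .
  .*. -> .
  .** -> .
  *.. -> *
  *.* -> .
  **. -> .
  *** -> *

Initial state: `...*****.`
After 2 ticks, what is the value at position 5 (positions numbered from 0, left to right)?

tick 1: **..***.*
tick 2: ..*..*...
position 5 holds *

*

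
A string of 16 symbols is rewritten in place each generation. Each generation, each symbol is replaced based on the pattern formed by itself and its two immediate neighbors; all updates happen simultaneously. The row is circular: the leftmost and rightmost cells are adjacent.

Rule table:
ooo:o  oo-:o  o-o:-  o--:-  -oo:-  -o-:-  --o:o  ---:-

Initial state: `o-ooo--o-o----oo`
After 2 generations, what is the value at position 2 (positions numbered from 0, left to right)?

generation 1: o--oo-o------o-o
generation 2: o-o-o-------o---
position 2 holds o

o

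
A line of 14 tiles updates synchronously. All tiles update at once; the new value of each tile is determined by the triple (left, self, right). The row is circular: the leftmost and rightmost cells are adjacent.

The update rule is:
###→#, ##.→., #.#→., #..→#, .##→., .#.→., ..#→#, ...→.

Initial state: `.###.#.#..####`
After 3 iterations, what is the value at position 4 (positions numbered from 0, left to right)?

iteration 1: ..#.....##.##.
iteration 2: .#.#...#.....#
iteration 3: ....#.#.#...#.
position 4 holds #

#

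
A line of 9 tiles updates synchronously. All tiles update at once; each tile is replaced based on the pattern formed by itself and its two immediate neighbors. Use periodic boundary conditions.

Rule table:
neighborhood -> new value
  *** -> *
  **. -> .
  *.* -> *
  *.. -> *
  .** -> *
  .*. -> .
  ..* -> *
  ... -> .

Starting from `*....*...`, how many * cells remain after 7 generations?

5

generation 1: .*..*.*.*
generation 2: *.**.*.*.
generation 3: .**.*.*.*
generation 4: **.*.*.*.
generation 5: *.*.*.*.*
generation 6: .*.*.*.**
generation 7: *.*.*.**.
count of *: 5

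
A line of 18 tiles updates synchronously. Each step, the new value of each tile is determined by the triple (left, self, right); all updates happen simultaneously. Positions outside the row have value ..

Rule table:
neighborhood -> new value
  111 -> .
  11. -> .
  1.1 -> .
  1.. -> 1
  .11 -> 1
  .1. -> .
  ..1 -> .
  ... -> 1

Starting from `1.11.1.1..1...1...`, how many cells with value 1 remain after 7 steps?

step 1: ..1.....1..11..111
step 2: 1..1111..1.1.1.1..
step 3: .1.1...1........11
step 4: ....11..1111111.1.
step 5: 111.1.1.1........1
step 6: 1........1111111..
step 7: .1111111.1......11
count of 1: 10

10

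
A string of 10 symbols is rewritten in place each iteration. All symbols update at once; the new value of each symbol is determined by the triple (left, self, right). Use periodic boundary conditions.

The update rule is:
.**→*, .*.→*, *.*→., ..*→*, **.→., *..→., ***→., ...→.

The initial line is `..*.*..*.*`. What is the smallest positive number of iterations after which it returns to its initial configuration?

10

.**.*.**.*
.*..*.*..*
.*.**.*.**
.*.*..*.*.
**.*.**.*.
*..*.*..*.
*.**.*.**.
*.*..*.*..
*.*.**.*.*
..*.*..*.*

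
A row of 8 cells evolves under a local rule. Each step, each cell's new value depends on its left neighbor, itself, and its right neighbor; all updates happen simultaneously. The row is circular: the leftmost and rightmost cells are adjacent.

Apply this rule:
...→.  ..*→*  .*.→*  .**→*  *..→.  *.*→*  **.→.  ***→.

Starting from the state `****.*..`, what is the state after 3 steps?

..**.**.

*...**.*
...**.**
..**.**.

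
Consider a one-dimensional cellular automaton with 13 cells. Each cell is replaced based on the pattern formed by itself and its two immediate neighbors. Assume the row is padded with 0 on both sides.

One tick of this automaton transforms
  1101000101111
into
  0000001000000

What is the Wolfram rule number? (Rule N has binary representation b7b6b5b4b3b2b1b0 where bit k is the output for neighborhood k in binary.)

2

position 10: 111 → 0  (bit 7 = 0)
position 1: 110 → 0  (bit 6 = 0)
position 2: 101 → 0  (bit 5 = 0)
position 4: 100 → 0  (bit 4 = 0)
position 0: 011 → 0  (bit 3 = 0)
position 3: 010 → 0  (bit 2 = 0)
position 6: 001 → 1  (bit 1 = 1)
position 5: 000 → 0  (bit 0 = 0)
bits b7..b0 = 00000010 = 2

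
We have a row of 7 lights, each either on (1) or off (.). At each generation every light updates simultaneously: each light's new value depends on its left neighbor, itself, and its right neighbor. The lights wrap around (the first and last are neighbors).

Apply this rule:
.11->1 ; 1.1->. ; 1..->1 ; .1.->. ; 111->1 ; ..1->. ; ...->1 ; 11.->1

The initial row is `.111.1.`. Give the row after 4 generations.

.111..1
.1111..
.111111
.111111

.111111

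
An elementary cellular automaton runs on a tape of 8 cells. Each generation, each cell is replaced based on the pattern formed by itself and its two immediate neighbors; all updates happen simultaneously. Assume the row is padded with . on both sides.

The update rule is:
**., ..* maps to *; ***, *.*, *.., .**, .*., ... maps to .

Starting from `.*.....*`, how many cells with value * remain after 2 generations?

1

*.....*.
.....*..
count of *: 1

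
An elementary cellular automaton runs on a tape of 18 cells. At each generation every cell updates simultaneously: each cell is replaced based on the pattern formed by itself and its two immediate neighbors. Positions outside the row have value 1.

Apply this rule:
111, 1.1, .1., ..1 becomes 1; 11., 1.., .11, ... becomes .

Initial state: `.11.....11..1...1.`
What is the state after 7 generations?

1......1...11..111
......11..1...1.11
.....1...11..111.1
....11..1...1.1.1.
...1...11..1111111
..11..1...1.111111
.1...11..111.11111

.1...11..111.11111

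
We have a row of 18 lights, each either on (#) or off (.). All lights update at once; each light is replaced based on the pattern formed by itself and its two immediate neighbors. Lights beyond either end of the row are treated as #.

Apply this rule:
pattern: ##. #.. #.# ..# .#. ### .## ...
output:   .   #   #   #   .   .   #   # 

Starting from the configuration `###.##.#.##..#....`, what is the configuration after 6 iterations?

iteration 1: ...##.#.##.##.####
iteration 2: ####.#.##.##.##...
iteration 3: ....#.##.##.##.###
iteration 4: ####.##.##.##.##..
iteration 5: ....##.##.##.##.##
iteration 6: #####.##.##.##.##.

#####.##.##.##.##.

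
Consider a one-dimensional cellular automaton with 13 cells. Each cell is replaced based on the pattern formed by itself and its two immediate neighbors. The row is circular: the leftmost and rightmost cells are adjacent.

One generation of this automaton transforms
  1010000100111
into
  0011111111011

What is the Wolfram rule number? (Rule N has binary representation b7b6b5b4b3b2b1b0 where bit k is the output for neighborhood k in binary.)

position 11: 111 → 1  (bit 7 = 1)
position 0: 110 → 0  (bit 6 = 0)
position 1: 101 → 0  (bit 5 = 0)
position 3: 100 → 1  (bit 4 = 1)
position 10: 011 → 0  (bit 3 = 0)
position 2: 010 → 1  (bit 2 = 1)
position 6: 001 → 1  (bit 1 = 1)
position 4: 000 → 1  (bit 0 = 1)
bits b7..b0 = 10010111 = 151

151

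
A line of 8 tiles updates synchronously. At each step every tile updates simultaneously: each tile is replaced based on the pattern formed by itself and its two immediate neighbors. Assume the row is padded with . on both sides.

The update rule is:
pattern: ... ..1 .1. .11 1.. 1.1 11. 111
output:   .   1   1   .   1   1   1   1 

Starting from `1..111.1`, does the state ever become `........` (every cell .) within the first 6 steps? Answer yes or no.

111.1111
.111.111
1.111.11
11.111.1
.11.1111
1.11.111
step 6 is 1.11.111, still not uniform .

no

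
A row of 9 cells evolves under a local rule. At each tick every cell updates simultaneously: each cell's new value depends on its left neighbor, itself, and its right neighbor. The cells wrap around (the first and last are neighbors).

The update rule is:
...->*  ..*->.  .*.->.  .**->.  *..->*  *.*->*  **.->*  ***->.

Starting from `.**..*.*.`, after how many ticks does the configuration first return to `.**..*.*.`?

tick 1: ..**..*.*
tick 2: *..**..*.
tick 3: .*..**..*
tick 4: *.*..**..
tick 5: .*.*..**.
tick 6: ..*.*..**
tick 7: *..*.*..*
tick 8: **..*.*..
tick 9: .**..*.*.

9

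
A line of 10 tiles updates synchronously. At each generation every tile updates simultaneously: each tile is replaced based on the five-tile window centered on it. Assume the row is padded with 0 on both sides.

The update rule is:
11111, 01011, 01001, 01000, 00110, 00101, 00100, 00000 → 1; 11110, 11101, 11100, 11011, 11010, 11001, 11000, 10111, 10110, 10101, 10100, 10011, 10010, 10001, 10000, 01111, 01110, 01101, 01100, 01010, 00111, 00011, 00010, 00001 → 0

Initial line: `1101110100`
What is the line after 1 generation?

1000000010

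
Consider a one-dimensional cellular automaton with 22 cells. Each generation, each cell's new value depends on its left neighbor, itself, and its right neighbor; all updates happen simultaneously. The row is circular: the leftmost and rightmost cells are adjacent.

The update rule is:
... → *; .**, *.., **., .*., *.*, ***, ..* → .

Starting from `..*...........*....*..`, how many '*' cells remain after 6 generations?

3

*...*********...**...*
..*...........*....*..  (repeats generation 0; period 2)
generation 6: ..*...........*....*..
count of *: 3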